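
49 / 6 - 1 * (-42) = 301 / 6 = 50.17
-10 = -10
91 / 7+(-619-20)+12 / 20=-3127 / 5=-625.40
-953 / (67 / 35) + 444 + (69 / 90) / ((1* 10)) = -53.76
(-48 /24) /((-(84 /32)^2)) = 0.29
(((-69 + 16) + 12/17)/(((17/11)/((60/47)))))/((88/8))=-53340/13583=-3.93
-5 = -5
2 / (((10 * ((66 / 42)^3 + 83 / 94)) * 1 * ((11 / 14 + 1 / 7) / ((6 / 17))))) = 2708328 / 169709215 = 0.02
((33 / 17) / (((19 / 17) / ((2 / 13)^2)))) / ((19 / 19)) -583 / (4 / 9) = -16847589 / 12844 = -1311.71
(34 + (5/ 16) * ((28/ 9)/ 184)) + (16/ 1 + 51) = 669059/ 6624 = 101.01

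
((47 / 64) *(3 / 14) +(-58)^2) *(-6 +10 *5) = 33157135 / 224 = 148022.92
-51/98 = -0.52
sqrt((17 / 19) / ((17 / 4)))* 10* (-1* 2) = -40* sqrt(19) / 19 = -9.18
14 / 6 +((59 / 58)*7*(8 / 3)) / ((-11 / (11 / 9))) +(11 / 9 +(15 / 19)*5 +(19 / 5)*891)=252253898 / 74385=3391.19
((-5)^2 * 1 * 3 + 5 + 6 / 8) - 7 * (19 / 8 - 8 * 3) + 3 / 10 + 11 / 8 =1169 / 5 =233.80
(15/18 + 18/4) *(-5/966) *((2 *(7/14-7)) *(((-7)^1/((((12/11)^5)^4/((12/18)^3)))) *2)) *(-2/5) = 8745749934123280119613/83698767960113040850944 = 0.10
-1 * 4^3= -64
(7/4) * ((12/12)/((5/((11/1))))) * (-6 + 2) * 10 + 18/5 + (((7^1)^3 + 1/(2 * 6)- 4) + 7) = 11741/60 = 195.68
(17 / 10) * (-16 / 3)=-136 / 15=-9.07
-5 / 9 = -0.56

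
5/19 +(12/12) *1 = 24/19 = 1.26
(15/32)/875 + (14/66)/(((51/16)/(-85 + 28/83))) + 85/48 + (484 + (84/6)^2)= 528914045917/782258400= 676.14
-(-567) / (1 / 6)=3402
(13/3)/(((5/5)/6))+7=33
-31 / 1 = -31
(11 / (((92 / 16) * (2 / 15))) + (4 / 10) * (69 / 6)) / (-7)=-2179 / 805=-2.71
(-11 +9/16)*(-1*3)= 501/16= 31.31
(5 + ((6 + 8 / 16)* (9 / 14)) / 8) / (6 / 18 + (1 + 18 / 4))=3711 / 3920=0.95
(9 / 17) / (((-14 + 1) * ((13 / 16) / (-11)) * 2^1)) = 792 / 2873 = 0.28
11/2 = 5.50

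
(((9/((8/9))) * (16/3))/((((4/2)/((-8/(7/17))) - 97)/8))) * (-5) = 48960/2201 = 22.24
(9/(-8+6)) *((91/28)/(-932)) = 117/7456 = 0.02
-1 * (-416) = 416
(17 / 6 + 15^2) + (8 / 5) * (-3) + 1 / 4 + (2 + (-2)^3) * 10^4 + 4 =-3586363 / 60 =-59772.72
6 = 6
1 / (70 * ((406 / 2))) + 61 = 866811 / 14210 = 61.00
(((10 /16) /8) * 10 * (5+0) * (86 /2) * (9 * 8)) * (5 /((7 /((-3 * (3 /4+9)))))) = -28299375 /112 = -252672.99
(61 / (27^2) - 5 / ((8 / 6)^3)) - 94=-4480175 / 46656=-96.03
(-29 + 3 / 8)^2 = 819.39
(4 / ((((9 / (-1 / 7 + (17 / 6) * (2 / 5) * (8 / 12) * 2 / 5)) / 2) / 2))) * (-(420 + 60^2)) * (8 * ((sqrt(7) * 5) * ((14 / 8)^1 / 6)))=-1076288 * sqrt(7) / 81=-35155.44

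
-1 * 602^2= -362404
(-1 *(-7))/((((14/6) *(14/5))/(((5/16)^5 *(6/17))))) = 140625/124780544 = 0.00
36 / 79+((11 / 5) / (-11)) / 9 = 1541 / 3555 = 0.43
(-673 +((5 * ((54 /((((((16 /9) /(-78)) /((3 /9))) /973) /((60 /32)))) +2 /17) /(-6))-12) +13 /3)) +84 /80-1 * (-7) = 6527967807 /5440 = 1199994.08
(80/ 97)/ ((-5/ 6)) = -96/ 97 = -0.99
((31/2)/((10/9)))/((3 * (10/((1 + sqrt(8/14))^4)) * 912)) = 341 * sqrt(7)/372400 + 7223/2979200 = 0.00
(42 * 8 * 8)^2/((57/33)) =79478784/19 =4183093.89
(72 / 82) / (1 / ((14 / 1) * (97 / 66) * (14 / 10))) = 57036 / 2255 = 25.29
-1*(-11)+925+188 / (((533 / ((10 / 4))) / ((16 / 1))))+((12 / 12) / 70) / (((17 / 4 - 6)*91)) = 868489638 / 914095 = 950.11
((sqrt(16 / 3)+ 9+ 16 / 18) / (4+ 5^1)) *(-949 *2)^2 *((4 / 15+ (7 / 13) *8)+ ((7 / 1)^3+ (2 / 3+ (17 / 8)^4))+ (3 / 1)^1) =20563479925079 *sqrt(3) / 103680+ 1830149713332031 / 1244160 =1814520332.96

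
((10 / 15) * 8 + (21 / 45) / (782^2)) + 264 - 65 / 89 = 73094444721 / 272128180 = 268.60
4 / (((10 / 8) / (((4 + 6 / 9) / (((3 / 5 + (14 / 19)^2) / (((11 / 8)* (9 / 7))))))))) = 47652 / 2063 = 23.10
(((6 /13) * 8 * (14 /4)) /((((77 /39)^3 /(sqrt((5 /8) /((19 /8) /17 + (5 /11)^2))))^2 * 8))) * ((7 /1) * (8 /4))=138043024470 /200337180659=0.69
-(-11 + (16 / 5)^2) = 19 / 25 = 0.76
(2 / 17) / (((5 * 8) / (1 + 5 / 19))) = 6 / 1615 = 0.00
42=42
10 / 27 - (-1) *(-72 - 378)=-449.63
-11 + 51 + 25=65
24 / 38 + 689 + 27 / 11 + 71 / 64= 9272183 / 13376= 693.20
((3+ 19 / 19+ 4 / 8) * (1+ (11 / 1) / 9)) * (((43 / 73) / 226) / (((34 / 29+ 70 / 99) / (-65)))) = -40122225 / 44511604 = -0.90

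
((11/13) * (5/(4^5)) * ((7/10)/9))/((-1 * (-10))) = 77/2396160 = 0.00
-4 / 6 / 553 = -2 / 1659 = -0.00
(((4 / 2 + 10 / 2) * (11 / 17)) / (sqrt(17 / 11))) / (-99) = -7 * sqrt(187) / 2601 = -0.04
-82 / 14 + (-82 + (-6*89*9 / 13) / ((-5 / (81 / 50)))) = 363126 / 11375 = 31.92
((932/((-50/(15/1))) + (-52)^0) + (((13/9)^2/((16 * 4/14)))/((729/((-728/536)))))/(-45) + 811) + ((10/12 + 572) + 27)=6450387211381/5697047520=1132.23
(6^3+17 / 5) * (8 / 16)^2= 1097 / 20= 54.85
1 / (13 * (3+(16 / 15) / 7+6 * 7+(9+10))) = 105 / 87568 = 0.00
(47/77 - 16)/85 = -237/1309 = -0.18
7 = 7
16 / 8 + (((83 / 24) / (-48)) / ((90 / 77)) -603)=-601.06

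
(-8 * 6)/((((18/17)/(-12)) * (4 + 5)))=544/9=60.44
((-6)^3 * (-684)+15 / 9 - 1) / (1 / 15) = 2216170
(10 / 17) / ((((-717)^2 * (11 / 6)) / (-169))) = -3380 / 32044881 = -0.00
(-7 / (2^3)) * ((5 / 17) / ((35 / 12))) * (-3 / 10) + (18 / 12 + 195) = 66819 / 340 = 196.53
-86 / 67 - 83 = -5647 / 67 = -84.28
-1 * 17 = -17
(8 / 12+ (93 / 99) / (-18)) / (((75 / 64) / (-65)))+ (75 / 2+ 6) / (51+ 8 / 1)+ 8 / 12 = -3435815 / 105138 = -32.68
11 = 11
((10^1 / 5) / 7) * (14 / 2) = 2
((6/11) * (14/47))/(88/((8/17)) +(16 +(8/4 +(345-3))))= 84/282799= 0.00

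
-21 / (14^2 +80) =-7 / 92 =-0.08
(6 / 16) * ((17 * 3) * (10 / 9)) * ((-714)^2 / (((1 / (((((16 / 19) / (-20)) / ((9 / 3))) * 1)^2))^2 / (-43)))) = -2650032896 / 146611125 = -18.08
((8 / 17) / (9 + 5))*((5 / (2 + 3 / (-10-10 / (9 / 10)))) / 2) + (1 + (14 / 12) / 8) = 2401585 / 2016336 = 1.19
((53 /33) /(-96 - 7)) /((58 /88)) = -212 /8961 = -0.02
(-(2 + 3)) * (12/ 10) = -6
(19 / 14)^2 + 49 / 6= 5885 / 588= 10.01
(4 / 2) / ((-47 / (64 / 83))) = -128 / 3901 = -0.03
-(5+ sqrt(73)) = -sqrt(73)- 5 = -13.54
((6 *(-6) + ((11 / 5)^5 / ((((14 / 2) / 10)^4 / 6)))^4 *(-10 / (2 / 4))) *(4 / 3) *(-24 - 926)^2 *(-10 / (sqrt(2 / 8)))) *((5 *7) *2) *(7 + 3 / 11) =35204205177348501129578120745200640000 / 52223176609373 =674110758153881834017002.10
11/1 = 11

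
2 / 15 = 0.13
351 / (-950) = -351 / 950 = -0.37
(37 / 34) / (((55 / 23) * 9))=851 / 16830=0.05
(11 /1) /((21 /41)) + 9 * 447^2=37764352 /21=1798302.48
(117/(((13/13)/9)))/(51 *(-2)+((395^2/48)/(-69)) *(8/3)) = -1307826/282709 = -4.63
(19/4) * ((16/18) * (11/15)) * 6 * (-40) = -6688/9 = -743.11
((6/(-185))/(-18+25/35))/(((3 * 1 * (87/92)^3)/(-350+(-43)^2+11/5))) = 3030653696/2729738825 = 1.11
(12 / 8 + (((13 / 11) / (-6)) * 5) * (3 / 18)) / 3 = 529 / 1188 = 0.45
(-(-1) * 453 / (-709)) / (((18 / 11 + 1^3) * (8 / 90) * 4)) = -224235 / 328976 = -0.68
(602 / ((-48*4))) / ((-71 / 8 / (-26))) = -3913 / 426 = -9.19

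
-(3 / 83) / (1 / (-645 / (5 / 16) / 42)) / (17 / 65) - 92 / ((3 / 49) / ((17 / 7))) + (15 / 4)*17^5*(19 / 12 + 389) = 985950502230149 / 474096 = 2079643157.15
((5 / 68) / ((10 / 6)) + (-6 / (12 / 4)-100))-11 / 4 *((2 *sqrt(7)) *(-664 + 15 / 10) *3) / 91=-6933 / 68 + 43725 *sqrt(7) / 364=215.86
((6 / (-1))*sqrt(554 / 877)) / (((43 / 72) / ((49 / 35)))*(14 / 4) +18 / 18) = -864*sqrt(485858) / 314843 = -1.91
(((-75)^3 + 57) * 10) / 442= -2109090 / 221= -9543.39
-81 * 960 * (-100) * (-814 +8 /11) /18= -3864672000 /11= -351333818.18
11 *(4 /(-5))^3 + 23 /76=-5.33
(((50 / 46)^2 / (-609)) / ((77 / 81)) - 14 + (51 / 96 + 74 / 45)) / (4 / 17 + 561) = -2393891389741 / 113605360212960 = -0.02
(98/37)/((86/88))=2.71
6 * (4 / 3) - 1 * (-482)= 490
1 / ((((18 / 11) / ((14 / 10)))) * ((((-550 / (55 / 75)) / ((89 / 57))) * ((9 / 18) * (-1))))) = 6853 / 1923750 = 0.00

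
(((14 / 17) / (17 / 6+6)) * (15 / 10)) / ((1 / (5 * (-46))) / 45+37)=186300 / 49291007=0.00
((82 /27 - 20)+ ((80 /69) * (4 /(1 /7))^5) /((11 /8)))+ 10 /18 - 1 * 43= 14511976.85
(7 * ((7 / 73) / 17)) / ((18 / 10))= 245 / 11169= 0.02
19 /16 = 1.19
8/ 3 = 2.67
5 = 5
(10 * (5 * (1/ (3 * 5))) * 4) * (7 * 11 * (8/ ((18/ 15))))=61600/ 9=6844.44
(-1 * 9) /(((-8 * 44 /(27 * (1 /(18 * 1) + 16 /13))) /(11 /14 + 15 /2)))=33669 /4576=7.36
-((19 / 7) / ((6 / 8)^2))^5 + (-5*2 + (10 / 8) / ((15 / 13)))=-2625.08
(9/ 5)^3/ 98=729/ 12250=0.06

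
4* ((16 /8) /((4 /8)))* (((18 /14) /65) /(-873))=-16 /44135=-0.00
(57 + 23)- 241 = -161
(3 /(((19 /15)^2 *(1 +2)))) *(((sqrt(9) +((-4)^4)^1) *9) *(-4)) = -2097900 /361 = -5811.36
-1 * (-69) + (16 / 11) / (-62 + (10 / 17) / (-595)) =23791871 / 344927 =68.98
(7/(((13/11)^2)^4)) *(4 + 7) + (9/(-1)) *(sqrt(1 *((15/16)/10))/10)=16505633837/815730721 - 9 *sqrt(6)/80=19.96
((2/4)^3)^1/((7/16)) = 0.29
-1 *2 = -2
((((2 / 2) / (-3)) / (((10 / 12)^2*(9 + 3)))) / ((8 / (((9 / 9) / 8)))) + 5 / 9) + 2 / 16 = 9791 / 14400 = 0.68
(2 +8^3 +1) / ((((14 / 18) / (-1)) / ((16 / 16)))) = -4635 / 7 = -662.14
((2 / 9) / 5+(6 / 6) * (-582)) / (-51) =26188 / 2295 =11.41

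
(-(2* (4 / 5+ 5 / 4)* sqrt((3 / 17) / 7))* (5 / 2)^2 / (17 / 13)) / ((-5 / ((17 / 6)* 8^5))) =1091584* sqrt(357) / 357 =57772.75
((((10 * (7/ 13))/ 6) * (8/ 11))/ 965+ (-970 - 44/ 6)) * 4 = -107893616/ 27599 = -3909.33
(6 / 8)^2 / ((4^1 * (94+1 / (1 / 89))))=3 / 3904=0.00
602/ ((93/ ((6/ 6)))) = 602/ 93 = 6.47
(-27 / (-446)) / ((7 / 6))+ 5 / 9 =8534 / 14049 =0.61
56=56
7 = 7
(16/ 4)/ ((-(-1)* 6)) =2/ 3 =0.67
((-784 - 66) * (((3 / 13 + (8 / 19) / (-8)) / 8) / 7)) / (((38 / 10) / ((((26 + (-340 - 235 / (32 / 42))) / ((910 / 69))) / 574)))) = 3212524425 / 54910052288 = 0.06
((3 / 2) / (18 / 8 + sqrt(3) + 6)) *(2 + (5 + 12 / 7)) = 4026 / 2429 - 488 *sqrt(3) / 2429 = 1.31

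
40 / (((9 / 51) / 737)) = 501160 / 3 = 167053.33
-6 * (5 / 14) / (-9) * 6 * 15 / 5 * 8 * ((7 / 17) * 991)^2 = 1649896080 / 289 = 5708982.98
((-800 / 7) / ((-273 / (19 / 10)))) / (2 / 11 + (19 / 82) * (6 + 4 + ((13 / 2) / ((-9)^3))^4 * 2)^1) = 1032592511191760640 / 3244094112765186317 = 0.32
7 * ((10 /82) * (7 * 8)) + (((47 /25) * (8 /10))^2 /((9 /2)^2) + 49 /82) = 5034858457 /103781250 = 48.51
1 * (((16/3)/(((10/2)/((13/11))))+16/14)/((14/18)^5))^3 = 163129408996720890880512/270927312352350952375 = 602.12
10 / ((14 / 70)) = 50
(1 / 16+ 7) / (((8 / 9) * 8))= 1017 / 1024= 0.99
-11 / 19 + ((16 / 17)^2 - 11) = -10.69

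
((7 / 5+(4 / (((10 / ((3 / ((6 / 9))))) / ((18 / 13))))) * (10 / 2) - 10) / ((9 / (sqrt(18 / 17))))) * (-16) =-7.06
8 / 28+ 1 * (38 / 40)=173 / 140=1.24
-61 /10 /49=-61 /490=-0.12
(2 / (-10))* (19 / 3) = -19 / 15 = -1.27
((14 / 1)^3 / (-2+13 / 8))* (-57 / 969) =21952 / 51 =430.43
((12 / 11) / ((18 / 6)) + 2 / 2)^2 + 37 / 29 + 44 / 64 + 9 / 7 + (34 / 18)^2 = 276204065 / 31833648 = 8.68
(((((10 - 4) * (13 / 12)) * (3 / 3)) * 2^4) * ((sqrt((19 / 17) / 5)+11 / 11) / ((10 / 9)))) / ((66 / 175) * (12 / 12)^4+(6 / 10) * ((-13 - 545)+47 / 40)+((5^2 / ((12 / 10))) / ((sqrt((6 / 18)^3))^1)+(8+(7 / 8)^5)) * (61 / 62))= -153969839282817073152 / 477824752055591591809 - 153969839282817073152 * sqrt(1615) / 40615103924725285303765 - 29101364273479680000 * sqrt(3) / 477824752055591591809 - 5820272854695936000 * sqrt(4845) / 8123020784945057060753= -0.63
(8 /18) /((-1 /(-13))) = 52 /9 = 5.78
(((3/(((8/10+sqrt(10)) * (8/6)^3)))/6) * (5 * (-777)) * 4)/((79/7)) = 407925/16432 - 2039625 * sqrt(10)/65728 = -73.30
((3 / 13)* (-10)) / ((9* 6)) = -5 / 117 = -0.04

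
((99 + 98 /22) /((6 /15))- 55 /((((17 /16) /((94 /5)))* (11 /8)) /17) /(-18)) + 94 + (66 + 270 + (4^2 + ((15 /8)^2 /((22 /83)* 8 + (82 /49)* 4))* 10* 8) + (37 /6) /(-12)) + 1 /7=139577805847 /99370656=1404.62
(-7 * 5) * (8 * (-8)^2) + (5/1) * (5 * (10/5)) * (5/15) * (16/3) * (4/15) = -17896.30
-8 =-8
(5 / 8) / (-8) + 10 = 635 / 64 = 9.92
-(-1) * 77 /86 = 77 /86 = 0.90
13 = 13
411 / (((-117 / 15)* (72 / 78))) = -685 / 12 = -57.08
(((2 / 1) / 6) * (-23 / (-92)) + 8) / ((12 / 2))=97 / 72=1.35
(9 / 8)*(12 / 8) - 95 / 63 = 181 / 1008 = 0.18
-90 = -90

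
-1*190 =-190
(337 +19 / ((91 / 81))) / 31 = 11.42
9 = 9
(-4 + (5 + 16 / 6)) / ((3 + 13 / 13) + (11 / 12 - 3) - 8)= -44 / 73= -0.60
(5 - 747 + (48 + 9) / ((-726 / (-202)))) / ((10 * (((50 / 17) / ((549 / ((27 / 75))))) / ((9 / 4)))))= -820025379 / 9680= -84713.37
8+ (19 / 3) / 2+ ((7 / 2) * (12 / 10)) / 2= 199 / 15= 13.27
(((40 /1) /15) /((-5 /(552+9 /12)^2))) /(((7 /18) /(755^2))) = -1671947509815 /7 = -238849644259.29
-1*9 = -9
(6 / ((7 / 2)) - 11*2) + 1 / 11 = -1555 / 77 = -20.19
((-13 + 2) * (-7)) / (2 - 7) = -77 / 5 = -15.40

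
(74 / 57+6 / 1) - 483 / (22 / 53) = -1449991 / 1254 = -1156.29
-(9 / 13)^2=-81 / 169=-0.48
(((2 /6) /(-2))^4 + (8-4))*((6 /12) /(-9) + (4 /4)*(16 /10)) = 144143 /23328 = 6.18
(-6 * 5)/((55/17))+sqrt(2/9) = -8.80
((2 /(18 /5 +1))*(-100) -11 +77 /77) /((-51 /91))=37310 /391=95.42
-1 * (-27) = 27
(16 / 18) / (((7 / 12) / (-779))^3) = -2116944482.52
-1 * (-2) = 2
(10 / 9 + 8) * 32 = 291.56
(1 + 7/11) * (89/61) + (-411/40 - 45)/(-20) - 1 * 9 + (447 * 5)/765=-25383769/27376800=-0.93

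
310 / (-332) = -155 / 166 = -0.93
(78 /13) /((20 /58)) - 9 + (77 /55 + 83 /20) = 13.95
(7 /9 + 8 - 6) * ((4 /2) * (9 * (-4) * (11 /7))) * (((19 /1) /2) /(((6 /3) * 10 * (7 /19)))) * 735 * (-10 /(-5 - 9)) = -1489125 /7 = -212732.14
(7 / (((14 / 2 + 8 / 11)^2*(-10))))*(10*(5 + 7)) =-10164 / 7225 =-1.41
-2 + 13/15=-17/15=-1.13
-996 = -996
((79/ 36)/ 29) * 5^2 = 1975/ 1044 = 1.89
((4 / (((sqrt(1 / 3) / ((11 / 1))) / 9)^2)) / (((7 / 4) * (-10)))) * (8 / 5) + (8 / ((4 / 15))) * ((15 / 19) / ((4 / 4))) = -35675298 / 3325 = -10729.41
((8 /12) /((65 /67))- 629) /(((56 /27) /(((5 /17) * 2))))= -157527 /884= -178.20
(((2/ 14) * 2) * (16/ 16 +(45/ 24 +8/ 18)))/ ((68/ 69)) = 5497/ 5712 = 0.96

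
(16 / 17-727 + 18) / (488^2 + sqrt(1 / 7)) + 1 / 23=12037* sqrt(7) / 6748795203567 + 6287282371759 / 155222289682041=0.04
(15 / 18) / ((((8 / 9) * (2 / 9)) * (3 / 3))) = 135 / 32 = 4.22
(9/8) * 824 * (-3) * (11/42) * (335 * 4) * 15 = -102479850/7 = -14639978.57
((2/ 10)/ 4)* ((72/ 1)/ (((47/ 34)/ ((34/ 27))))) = 2312/ 705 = 3.28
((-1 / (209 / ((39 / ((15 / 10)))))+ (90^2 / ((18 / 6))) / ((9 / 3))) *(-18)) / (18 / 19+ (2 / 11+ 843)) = -3385332 / 176423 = -19.19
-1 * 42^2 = -1764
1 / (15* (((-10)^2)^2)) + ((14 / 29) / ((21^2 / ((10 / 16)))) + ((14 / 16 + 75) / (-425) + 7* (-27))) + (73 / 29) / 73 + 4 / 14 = -41898067771 / 221850000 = -188.86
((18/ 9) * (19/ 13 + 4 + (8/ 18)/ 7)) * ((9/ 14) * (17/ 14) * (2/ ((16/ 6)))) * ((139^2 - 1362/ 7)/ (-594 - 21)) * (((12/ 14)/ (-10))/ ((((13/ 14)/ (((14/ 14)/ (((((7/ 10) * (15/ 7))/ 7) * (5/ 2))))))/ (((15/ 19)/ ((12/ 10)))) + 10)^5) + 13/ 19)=-3484828938909250054978405666925/ 25314655623365954097966238616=-137.66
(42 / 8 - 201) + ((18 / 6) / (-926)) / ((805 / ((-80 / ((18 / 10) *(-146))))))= -12782410091 / 65299668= -195.75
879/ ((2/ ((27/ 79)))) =23733/ 158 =150.21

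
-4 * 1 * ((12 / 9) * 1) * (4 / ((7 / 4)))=-256 / 21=-12.19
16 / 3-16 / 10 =56 / 15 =3.73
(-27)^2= 729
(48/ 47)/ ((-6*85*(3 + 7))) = -0.00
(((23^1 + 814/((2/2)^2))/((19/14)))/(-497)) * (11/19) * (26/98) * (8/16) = -119691/1255919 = -0.10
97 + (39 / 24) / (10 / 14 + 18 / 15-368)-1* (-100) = 20192833 / 102504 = 197.00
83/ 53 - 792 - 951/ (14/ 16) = -696475/ 371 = -1877.29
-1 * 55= -55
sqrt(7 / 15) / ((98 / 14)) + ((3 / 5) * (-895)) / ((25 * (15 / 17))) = -3043 / 125 + sqrt(105) / 105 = -24.25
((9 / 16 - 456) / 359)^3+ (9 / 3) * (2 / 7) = -1571507497617 / 1326604095488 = -1.18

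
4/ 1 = 4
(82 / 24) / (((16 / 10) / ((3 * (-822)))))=-84255 / 16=-5265.94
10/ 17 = 0.59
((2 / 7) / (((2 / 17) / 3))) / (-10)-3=-261 / 70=-3.73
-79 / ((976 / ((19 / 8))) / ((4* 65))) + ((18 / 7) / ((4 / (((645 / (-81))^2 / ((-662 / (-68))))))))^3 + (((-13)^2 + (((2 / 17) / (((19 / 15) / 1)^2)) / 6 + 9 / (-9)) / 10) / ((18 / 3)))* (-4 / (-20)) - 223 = -383959261777707636886219201 / 1979744309373796282144800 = -193.94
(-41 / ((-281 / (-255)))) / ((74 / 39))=-407745 / 20794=-19.61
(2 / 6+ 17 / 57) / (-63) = -0.01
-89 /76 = -1.17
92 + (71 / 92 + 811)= 83147 / 92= 903.77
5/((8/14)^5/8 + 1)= 4.96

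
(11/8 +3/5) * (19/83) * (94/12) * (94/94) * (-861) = -20246989/6640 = -3049.25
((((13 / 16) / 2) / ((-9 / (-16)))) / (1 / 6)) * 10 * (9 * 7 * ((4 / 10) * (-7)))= -7644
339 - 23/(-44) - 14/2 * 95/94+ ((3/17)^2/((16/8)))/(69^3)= 7252324084901/21814895652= 332.45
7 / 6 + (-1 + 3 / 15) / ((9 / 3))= 9 / 10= 0.90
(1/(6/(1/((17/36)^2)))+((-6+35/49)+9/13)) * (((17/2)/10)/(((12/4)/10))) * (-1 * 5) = 252865/4641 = 54.49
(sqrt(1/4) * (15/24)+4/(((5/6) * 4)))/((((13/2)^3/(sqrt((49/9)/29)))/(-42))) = -5929 * sqrt(29)/318565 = -0.10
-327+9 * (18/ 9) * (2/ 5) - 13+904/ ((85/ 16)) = -13824/ 85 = -162.64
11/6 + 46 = 287/6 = 47.83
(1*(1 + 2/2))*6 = 12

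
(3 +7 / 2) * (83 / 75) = 1079 / 150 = 7.19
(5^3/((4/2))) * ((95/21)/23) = 12.29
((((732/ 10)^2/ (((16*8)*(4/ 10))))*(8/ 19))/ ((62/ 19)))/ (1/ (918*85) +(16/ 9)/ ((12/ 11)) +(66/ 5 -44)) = -29034963/ 62720936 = -0.46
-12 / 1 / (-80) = 3 / 20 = 0.15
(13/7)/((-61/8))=-104/427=-0.24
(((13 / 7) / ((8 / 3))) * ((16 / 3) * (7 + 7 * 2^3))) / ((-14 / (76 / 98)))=-4446 / 343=-12.96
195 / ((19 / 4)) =780 / 19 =41.05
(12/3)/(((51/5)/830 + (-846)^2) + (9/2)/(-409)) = 848675/151852569348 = 0.00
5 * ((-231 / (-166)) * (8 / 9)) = 6.18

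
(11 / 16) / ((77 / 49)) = 7 / 16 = 0.44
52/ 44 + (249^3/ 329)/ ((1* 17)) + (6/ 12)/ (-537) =182465501629/ 66075702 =2761.46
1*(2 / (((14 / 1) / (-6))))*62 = -372 / 7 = -53.14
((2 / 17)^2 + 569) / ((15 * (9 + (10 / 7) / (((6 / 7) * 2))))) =65778 / 17051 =3.86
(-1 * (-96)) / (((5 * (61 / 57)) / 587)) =3212064 / 305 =10531.36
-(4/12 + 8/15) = -0.87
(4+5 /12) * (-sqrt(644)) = -53 * sqrt(161) /6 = -112.08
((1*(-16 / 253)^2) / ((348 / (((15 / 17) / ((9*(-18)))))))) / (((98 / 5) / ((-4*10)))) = 16000 / 125247498453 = 0.00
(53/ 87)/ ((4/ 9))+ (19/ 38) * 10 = 739/ 116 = 6.37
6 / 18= 1 / 3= 0.33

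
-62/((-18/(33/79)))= 341/237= 1.44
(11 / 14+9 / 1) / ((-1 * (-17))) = 137 / 238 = 0.58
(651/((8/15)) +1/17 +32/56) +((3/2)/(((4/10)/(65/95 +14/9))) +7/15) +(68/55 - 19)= 1206101641/994840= 1212.36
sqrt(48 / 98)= 2 * sqrt(6) / 7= 0.70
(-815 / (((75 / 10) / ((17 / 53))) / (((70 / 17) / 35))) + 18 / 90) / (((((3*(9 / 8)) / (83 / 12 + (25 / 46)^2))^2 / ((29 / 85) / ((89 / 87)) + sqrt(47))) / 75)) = -129993394318480*sqrt(47) / 97309950453 - 21864888924368336 / 49076651678463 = -9603.79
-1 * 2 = -2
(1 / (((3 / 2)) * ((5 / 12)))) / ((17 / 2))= 16 / 85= 0.19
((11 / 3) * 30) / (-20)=-11 / 2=-5.50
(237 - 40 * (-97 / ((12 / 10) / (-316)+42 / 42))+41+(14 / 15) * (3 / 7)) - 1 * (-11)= 4184.19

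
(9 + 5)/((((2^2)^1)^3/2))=7/16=0.44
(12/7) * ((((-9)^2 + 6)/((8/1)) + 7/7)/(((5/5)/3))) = 855/14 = 61.07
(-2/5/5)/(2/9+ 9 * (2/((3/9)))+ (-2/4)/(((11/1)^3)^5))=-150380934098963436/101924855333741884175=-0.00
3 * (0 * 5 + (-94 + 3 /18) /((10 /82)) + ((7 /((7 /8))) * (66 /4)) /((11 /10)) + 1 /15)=-19481 /10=-1948.10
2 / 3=0.67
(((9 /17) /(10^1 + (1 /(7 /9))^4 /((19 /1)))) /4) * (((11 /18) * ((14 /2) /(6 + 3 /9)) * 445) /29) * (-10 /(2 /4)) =-1234053975 /456272486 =-2.70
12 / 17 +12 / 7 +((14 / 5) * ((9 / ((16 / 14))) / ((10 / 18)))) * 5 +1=480451 / 2380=201.87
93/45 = 31/15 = 2.07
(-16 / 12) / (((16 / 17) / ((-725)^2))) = -8935625 / 12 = -744635.42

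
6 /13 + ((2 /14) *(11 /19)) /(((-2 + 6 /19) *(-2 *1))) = 2831 /5824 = 0.49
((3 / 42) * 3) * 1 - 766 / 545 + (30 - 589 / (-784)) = 12630421 / 427280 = 29.56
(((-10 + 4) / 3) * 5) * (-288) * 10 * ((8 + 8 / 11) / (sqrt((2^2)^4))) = 172800 / 11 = 15709.09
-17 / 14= -1.21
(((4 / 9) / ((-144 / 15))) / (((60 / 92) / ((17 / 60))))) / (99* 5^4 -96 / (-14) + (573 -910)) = -161 / 492648480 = -0.00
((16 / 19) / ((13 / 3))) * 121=5808 / 247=23.51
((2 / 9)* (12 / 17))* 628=5024 / 51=98.51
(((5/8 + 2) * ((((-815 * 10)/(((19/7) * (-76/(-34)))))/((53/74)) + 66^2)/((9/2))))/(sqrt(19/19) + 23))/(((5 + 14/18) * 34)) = 166106143/541234304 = 0.31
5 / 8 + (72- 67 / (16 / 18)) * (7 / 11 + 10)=-388 / 11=-35.27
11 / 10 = 1.10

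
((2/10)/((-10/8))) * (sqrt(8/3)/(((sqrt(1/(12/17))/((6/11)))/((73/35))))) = -7008 * sqrt(34)/163625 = -0.25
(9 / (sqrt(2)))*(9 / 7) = 81*sqrt(2) / 14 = 8.18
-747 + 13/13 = -746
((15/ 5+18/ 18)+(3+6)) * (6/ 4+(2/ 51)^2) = 101543/ 5202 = 19.52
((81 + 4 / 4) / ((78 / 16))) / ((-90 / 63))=-2296 / 195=-11.77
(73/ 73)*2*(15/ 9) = 10/ 3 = 3.33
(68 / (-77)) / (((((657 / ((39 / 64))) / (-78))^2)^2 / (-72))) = 124806800313 / 71652624203776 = 0.00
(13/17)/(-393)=-13/6681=-0.00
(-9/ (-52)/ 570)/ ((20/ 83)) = 249/ 197600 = 0.00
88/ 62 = 44/ 31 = 1.42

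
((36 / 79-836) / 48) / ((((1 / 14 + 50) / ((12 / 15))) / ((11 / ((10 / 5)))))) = -1270654 / 830685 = -1.53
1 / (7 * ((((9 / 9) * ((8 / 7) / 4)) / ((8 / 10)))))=2 / 5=0.40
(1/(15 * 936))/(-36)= -1/505440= -0.00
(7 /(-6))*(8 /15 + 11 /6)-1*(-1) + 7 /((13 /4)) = 919 /2340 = 0.39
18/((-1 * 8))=-9/4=-2.25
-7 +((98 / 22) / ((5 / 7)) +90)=4908 / 55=89.24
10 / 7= 1.43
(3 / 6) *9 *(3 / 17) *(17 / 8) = 27 / 16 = 1.69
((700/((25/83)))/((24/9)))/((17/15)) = 26145/34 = 768.97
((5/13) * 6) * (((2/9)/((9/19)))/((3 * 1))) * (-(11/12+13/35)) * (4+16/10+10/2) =-544787/110565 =-4.93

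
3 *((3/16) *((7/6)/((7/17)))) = 51/32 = 1.59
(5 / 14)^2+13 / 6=1349 / 588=2.29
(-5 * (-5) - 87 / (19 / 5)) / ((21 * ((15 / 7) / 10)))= 80 / 171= 0.47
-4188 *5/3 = -6980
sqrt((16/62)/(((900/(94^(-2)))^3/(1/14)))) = 0.00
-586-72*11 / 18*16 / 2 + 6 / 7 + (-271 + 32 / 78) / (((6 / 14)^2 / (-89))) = 319848871 / 2457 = 130178.62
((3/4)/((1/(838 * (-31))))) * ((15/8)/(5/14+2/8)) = -4091535/68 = -60169.63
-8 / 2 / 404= -1 / 101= -0.01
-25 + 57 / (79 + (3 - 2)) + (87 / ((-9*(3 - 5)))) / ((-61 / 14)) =-371809 / 14640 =-25.40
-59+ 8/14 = -409/7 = -58.43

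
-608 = -608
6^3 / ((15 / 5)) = 72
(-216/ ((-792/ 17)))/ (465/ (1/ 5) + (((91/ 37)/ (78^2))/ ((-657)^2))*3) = 127065379428/ 63719550566177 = 0.00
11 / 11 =1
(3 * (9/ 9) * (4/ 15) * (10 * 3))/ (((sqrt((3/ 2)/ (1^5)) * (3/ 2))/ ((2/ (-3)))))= -32 * sqrt(6)/ 9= -8.71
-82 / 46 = -41 / 23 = -1.78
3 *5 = 15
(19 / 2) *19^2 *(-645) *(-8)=17696220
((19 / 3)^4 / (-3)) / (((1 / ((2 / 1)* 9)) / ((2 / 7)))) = -521284 / 189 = -2758.12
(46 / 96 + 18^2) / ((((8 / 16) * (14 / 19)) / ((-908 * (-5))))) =47982125 / 12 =3998510.42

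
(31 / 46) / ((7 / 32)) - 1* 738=-734.92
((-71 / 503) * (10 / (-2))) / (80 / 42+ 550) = 1491 / 1165954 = 0.00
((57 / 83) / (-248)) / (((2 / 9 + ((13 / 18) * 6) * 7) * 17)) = -513 / 96230200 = -0.00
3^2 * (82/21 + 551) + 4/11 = 384577/77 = 4994.51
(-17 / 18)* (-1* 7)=119 / 18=6.61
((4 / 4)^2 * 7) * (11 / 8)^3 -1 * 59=-20891 / 512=-40.80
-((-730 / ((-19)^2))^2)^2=-283982410000 / 16983563041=-16.72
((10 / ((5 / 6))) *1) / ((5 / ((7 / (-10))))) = -42 / 25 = -1.68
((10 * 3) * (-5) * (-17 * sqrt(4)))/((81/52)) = 88400/27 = 3274.07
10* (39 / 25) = 78 / 5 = 15.60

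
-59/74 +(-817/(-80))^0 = 15/74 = 0.20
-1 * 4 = -4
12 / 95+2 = 202 / 95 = 2.13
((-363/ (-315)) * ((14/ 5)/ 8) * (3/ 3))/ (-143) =-11/ 3900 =-0.00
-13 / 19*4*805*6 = -251160 / 19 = -13218.95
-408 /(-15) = 136 /5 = 27.20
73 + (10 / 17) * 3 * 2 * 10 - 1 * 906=-13561 / 17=-797.71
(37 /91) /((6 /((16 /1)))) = 1.08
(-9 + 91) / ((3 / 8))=656 / 3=218.67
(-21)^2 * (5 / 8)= 2205 / 8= 275.62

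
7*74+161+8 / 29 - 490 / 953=18758937 / 27637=678.76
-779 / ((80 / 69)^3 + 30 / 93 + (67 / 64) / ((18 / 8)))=-126930621456 / 382326017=-332.00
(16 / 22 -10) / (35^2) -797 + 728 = -929877 / 13475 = -69.01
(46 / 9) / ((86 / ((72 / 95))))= 184 / 4085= 0.05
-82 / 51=-1.61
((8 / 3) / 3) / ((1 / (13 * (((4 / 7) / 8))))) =52 / 63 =0.83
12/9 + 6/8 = 25/12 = 2.08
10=10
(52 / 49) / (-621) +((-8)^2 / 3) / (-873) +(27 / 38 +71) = 2680070963 / 37387098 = 71.68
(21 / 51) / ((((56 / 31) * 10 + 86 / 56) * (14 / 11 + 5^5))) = 66836 / 9946020969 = 0.00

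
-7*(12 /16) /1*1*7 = -147 /4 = -36.75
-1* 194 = -194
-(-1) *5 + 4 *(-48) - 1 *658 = -845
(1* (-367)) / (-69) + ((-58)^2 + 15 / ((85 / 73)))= 3967322 / 1173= 3382.20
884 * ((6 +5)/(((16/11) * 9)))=26741/36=742.81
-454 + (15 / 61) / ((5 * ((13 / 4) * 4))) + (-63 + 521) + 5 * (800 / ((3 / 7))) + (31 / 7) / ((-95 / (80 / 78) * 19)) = 56133562547 / 6011733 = 9337.33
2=2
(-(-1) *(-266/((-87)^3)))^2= 70756/433626201009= 0.00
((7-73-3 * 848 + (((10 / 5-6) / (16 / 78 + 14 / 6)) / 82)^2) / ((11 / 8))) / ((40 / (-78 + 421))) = -1638815863202 / 100683495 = -16276.91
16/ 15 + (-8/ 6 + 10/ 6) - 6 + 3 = -1.60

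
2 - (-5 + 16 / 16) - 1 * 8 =-2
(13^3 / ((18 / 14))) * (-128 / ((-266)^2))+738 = 16714030 / 22743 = 734.91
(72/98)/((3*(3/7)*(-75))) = -4/525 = -0.01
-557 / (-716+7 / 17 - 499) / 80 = 9469 / 1651840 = 0.01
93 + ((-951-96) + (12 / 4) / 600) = -190799 / 200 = -954.00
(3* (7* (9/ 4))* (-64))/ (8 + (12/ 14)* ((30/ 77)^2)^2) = -93014946486/ 246678787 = -377.07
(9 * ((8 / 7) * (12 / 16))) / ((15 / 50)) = 180 / 7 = 25.71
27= 27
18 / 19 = 0.95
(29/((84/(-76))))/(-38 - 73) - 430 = -429.76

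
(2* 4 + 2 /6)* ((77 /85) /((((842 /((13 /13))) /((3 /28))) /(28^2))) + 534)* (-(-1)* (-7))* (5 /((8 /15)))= -2090421375 /7157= -292080.67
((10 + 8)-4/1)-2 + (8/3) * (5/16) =77/6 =12.83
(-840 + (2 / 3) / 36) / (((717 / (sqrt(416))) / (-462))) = 13970572* sqrt(26) / 6453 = 11039.24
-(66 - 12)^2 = -2916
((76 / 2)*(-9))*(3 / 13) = -1026 / 13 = -78.92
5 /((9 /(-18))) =-10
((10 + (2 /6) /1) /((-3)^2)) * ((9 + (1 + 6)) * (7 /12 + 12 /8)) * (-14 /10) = -4340 /81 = -53.58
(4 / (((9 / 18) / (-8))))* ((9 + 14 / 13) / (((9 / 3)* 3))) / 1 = -8384 / 117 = -71.66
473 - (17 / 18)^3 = 2753623 / 5832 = 472.16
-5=-5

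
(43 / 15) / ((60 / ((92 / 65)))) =989 / 14625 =0.07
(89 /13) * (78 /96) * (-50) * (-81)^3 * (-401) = -474164946225 /8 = -59270618278.12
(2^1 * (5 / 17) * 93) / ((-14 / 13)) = -6045 / 119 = -50.80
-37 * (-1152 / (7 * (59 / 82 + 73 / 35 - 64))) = -5825280 / 58543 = -99.50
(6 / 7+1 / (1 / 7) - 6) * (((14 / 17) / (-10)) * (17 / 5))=-13 / 25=-0.52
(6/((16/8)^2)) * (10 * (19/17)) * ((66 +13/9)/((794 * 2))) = 57665/80988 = 0.71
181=181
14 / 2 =7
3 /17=0.18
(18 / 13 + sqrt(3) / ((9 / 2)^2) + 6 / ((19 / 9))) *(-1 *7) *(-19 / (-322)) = -522 / 299 - 38 *sqrt(3) / 1863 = -1.78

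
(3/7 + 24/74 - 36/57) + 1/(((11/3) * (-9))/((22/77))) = 18295/162393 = 0.11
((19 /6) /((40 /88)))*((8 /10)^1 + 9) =10241 /150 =68.27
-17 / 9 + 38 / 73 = -899 / 657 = -1.37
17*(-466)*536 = -4246192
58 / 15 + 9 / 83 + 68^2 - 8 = 5751869 / 1245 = 4619.98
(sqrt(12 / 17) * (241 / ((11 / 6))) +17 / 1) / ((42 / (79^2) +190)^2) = 662151377 / 1406197532224 +28160908563 * sqrt(51) / 65739734631472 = 0.00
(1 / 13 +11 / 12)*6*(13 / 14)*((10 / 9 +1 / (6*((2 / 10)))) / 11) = 775 / 792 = 0.98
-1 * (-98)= 98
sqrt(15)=3.87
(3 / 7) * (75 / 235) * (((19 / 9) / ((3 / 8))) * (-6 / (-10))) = 152 / 329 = 0.46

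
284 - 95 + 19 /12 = 2287 /12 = 190.58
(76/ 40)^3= 6859/ 1000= 6.86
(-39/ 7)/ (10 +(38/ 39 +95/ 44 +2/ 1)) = -66924/ 181783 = -0.37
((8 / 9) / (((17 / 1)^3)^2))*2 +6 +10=3475809952 / 217238121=16.00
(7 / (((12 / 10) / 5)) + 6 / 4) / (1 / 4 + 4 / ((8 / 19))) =368 / 117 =3.15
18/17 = 1.06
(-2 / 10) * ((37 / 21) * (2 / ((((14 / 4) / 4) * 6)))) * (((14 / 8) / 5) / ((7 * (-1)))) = 74 / 11025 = 0.01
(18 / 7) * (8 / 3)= 48 / 7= 6.86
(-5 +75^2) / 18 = 2810 / 9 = 312.22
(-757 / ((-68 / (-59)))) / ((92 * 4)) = -44663 / 25024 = -1.78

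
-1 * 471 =-471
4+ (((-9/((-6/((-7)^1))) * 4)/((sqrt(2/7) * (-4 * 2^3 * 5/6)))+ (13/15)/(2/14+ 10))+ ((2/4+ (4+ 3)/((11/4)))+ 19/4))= 63 * sqrt(14)/80+ 556739/46860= 14.83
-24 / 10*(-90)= 216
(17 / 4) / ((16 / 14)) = 119 / 32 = 3.72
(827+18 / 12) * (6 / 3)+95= 1752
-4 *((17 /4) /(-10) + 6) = -223 /10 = -22.30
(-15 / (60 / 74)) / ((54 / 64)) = -592 / 27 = -21.93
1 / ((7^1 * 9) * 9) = 1 / 567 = 0.00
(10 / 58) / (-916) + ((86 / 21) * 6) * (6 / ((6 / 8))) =36552029 / 185948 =196.57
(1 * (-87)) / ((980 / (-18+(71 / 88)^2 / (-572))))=1387428411 / 868195328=1.60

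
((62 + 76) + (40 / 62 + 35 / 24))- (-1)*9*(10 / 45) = 105725 / 744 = 142.10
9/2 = 4.50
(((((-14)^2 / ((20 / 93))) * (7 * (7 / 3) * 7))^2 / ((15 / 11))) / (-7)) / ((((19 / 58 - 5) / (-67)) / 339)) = -187318069244675446 / 33875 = -5529684700949.83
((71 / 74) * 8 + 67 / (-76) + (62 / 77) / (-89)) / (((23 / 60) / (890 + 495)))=2716377391275 / 110806157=24514.68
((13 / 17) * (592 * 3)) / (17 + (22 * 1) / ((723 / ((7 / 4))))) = 33385248 / 419203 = 79.64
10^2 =100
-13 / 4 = -3.25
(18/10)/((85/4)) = 36/425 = 0.08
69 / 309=23 / 103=0.22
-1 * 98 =-98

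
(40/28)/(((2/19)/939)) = 89205/7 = 12743.57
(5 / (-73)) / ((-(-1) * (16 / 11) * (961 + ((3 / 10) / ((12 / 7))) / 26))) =-3575 / 72959631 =-0.00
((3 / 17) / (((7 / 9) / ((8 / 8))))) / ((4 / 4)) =27 / 119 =0.23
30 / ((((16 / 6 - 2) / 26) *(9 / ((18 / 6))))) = 390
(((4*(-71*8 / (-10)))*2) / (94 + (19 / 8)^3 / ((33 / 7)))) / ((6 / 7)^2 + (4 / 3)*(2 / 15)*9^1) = 2.01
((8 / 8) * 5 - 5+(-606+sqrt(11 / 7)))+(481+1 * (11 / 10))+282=sqrt(77) / 7+1581 / 10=159.35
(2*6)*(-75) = -900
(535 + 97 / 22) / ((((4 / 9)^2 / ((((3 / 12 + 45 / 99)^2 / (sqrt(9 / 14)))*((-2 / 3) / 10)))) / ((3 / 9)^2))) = -11404187*sqrt(14) / 3407360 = -12.52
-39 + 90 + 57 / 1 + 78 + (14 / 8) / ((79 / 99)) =59469 / 316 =188.19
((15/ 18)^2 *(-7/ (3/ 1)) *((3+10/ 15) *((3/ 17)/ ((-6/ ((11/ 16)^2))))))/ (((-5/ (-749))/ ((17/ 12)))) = 34892165/ 1990656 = 17.53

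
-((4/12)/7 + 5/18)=-41/126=-0.33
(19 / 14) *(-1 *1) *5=-95 / 14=-6.79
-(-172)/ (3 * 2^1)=86/ 3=28.67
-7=-7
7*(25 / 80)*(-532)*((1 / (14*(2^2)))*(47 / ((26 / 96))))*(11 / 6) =-343805 / 52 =-6611.63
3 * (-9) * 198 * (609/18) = -180873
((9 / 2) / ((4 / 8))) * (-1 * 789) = -7101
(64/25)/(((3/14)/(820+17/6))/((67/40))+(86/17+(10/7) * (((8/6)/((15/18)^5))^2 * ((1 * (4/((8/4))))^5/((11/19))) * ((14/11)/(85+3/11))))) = 1082474277500000/7624512277767893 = 0.14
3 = 3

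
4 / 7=0.57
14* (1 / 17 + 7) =1680 / 17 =98.82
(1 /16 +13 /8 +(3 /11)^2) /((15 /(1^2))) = 1137 /9680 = 0.12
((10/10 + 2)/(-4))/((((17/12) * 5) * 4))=-9/340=-0.03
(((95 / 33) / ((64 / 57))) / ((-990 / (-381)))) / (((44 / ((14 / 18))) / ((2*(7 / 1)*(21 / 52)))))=15725521 / 159464448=0.10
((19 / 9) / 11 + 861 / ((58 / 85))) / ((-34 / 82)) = -3043.65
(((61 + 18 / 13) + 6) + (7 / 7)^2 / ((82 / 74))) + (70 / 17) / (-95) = 11920928 / 172159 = 69.24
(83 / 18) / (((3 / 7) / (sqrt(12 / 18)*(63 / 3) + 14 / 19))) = 4067 / 513 + 4067*sqrt(6) / 54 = 192.41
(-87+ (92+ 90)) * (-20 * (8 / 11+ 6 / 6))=-36100 / 11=-3281.82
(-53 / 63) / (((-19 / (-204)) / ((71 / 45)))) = -255884 / 17955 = -14.25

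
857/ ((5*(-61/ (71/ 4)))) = -60847/ 1220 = -49.87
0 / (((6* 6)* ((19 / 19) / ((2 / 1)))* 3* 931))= 0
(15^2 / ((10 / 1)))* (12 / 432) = 0.62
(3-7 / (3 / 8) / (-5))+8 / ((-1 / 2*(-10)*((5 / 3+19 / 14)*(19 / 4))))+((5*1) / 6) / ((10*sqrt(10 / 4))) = sqrt(10) / 60+49549 / 7239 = 6.90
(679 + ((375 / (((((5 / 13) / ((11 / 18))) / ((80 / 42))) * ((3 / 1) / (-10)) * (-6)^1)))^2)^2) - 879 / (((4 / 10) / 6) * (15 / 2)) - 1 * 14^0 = 16334437427438908709320 / 103355177121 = 158041792220.20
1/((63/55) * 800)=11/10080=0.00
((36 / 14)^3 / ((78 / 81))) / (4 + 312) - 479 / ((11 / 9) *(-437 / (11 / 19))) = 1682025120 / 2924823083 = 0.58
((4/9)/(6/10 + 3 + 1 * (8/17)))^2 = 28900/2424249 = 0.01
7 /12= 0.58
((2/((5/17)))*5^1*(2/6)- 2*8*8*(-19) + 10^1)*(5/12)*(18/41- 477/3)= -19936400/123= -162084.55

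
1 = 1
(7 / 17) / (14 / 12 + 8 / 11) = 462 / 2125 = 0.22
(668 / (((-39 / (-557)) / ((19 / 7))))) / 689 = 7069444 / 188097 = 37.58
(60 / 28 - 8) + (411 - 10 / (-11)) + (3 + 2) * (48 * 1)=49746 / 77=646.05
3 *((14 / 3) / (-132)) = -7 / 66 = -0.11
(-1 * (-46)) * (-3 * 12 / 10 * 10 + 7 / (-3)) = -5290 / 3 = -1763.33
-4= -4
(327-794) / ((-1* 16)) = 467 / 16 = 29.19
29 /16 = 1.81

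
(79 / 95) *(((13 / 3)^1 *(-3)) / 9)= -1027 / 855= -1.20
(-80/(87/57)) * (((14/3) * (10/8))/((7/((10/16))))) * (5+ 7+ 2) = -33250/87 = -382.18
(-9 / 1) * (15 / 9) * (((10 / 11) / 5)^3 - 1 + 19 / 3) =-106600 / 1331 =-80.09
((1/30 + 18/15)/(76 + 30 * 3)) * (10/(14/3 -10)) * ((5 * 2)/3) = -185/3984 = -0.05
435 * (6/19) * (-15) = -39150/19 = -2060.53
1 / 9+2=19 / 9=2.11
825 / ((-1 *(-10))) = 165 / 2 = 82.50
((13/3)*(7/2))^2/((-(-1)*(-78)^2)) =49/1296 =0.04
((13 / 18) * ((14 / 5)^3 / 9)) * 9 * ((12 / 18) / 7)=5096 / 3375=1.51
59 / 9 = 6.56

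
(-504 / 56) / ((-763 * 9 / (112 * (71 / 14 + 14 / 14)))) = 680 / 763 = 0.89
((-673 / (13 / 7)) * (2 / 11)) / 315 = -1346 / 6435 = -0.21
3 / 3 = 1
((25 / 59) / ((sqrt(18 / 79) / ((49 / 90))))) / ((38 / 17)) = 4165*sqrt(158) / 242136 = 0.22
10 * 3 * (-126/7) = -540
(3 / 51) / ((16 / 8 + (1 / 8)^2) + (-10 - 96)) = -64 / 113135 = -0.00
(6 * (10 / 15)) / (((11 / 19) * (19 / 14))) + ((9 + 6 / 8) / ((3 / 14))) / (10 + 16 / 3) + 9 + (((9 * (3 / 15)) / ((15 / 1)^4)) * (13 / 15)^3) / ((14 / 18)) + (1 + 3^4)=7401050270239 / 74714062500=99.06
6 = 6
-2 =-2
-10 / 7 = -1.43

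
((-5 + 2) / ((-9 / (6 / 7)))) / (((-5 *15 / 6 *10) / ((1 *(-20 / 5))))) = 0.01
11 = 11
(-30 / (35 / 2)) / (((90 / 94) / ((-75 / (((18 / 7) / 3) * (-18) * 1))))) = -235 / 27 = -8.70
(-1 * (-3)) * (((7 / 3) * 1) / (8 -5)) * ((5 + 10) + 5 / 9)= 980 / 27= 36.30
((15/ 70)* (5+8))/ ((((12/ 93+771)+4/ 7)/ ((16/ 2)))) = 4836/ 167459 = 0.03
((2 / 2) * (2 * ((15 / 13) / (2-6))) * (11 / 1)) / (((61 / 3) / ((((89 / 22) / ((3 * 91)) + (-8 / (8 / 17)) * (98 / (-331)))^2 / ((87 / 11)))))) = -503551785285125 / 500750278057848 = -1.01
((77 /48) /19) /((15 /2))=77 /6840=0.01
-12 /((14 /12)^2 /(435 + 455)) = -384480 /49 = -7846.53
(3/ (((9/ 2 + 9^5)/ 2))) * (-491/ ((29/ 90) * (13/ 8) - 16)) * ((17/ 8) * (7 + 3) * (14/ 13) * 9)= 1262066400/ 1900984657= 0.66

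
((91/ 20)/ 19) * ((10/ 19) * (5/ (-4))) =-455/ 2888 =-0.16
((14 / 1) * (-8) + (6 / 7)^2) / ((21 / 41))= -223532 / 1029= -217.23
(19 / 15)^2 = 361 / 225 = 1.60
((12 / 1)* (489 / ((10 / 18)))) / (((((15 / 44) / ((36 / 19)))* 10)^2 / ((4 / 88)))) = 167308416 / 1128125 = 148.31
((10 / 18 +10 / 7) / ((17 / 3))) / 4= 125 / 1428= 0.09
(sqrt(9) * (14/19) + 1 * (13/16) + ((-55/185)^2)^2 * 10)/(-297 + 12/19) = -1766862599/168854409456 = -0.01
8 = 8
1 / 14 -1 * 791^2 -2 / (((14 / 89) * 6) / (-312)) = -8750277 / 14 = -625019.79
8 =8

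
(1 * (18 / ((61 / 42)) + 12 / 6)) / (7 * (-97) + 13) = -439 / 20313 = -0.02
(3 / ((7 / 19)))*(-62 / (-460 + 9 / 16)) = 1.10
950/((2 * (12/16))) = 633.33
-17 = -17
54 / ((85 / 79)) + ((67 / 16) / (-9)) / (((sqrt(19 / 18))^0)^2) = 608609 / 12240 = 49.72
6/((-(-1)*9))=2/3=0.67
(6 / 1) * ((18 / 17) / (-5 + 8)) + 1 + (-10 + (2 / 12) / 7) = -4897 / 714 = -6.86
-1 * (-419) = 419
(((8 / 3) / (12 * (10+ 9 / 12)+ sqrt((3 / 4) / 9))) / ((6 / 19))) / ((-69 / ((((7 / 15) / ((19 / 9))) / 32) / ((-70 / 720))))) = 1548 / 22964465-2 * sqrt(3) / 22964465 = 0.00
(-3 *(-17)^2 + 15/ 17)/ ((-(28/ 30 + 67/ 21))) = 1546020/ 7361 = 210.03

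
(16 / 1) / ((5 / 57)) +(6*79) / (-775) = 140886 / 775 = 181.79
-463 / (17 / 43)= -19909 / 17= -1171.12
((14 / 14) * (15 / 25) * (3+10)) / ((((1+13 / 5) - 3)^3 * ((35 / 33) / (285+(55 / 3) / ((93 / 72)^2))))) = 9684675 / 961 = 10077.71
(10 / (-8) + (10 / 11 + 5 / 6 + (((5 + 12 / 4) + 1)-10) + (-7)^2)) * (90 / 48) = 32005 / 352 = 90.92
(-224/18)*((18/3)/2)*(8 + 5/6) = -2968/9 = -329.78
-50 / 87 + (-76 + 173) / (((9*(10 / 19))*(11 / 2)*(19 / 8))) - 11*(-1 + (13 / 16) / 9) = 842153 / 76560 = 11.00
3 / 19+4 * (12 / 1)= 915 / 19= 48.16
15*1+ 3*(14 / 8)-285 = -1059 / 4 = -264.75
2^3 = 8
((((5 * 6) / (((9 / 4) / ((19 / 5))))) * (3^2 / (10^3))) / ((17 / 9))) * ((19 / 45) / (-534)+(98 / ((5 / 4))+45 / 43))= 1559718911 / 81323750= 19.18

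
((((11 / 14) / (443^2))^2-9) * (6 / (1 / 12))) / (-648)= 67938113881643 / 67938113881764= 1.00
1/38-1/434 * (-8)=369/8246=0.04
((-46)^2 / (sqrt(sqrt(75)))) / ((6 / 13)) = 13754*3^(3 / 4)*sqrt(5) / 45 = 1557.91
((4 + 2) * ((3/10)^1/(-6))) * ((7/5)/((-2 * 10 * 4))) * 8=21/500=0.04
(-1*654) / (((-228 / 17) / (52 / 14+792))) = 5160605 / 133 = 38801.54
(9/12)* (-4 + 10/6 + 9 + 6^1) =19/2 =9.50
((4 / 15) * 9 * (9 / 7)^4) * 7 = 78732 / 1715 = 45.91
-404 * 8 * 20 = -64640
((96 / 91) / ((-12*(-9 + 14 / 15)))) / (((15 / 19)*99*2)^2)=722 / 1618782165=0.00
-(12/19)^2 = -144/361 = -0.40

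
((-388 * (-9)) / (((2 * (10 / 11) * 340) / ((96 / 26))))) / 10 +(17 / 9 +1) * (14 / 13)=1292062 / 248625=5.20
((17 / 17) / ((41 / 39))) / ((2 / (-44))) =-858 / 41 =-20.93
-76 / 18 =-38 / 9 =-4.22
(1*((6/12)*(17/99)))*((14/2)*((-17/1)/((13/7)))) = -14161/2574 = -5.50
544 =544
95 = 95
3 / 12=1 / 4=0.25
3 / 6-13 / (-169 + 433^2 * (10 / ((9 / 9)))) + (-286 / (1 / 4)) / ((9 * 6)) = -698021353 / 33744978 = -20.69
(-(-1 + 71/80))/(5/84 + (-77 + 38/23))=-4347/2909140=-0.00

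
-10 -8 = -18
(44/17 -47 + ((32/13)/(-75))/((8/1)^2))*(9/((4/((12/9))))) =-1472267/11050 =-133.24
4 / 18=2 / 9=0.22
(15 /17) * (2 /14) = 15 /119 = 0.13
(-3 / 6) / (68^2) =-1 / 9248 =-0.00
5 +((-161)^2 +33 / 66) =51853 / 2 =25926.50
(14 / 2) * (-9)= -63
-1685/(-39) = 1685/39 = 43.21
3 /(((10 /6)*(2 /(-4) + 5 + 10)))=18 /145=0.12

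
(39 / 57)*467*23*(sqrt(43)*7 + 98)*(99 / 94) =96765669*sqrt(43) / 1786 + 677359683 / 893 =1113804.19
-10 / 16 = -5 / 8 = -0.62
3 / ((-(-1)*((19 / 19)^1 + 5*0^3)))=3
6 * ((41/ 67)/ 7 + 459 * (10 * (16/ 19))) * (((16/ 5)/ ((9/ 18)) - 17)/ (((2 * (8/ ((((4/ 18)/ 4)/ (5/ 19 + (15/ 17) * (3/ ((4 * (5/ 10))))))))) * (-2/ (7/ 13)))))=31034169239/ 214266000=144.84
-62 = -62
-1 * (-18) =18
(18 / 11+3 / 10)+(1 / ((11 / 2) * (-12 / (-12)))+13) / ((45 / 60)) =6439 / 330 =19.51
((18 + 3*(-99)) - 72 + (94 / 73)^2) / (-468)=1861643 / 2493972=0.75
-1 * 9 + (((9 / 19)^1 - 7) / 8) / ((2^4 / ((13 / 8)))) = -44179 / 4864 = -9.08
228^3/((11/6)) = 71114112/11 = 6464919.27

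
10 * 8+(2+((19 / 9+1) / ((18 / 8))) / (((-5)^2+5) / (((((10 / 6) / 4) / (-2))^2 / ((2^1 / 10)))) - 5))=22127302 / 269811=82.01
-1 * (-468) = 468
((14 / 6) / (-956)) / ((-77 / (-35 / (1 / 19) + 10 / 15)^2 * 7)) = 3972049 / 1987524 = 2.00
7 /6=1.17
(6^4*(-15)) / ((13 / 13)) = -19440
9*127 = 1143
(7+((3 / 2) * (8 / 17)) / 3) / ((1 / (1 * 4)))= 492 / 17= 28.94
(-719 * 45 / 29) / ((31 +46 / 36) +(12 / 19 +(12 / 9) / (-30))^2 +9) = -47304627750 / 1764771307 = -26.80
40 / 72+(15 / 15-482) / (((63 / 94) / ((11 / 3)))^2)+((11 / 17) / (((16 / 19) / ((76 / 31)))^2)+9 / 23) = -14390.26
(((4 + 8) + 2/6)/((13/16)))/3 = 5.06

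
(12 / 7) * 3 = 5.14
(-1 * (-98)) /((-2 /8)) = -392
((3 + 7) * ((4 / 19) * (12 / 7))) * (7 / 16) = 30 / 19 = 1.58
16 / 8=2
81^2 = 6561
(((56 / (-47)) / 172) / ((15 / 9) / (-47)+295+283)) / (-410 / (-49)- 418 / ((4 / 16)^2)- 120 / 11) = 11319 / 6318424721099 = 0.00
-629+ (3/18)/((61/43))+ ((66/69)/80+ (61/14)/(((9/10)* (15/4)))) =-6656535481/10606680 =-627.58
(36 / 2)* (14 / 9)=28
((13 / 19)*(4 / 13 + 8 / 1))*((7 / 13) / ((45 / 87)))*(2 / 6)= 2436 / 1235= 1.97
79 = 79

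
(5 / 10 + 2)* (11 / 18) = 55 / 36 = 1.53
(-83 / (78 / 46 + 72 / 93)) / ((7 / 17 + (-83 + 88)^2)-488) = 1006043 / 13848504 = 0.07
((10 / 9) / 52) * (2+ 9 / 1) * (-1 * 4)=-0.94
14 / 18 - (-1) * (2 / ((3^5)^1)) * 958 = 2105 / 243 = 8.66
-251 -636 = -887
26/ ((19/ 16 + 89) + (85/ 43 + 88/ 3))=0.21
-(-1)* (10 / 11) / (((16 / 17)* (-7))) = -85 / 616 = -0.14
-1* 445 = -445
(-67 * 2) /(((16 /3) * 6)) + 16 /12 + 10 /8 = -77 /48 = -1.60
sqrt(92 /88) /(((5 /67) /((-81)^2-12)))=438783 * sqrt(506) /110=89728.90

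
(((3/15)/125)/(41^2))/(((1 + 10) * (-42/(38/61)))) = -19/14804356875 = -0.00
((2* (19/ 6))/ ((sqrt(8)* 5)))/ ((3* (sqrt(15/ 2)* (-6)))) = -19* sqrt(15)/ 8100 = -0.01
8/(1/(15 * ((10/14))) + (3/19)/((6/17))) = 22800/1541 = 14.80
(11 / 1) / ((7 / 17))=187 / 7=26.71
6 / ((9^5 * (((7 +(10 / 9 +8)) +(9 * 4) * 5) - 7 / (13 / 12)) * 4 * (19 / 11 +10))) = 143 / 12520054494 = 0.00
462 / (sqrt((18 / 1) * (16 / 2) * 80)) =77 * sqrt(5) / 40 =4.30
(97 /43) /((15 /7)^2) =4753 /9675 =0.49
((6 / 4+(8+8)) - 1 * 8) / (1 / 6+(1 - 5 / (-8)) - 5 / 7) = 8.82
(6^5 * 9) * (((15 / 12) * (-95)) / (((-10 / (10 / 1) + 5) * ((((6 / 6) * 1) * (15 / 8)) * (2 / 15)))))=-8310600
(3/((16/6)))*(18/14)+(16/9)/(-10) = 3197/2520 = 1.27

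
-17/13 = -1.31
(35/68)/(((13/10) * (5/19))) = 665/442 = 1.50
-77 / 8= -9.62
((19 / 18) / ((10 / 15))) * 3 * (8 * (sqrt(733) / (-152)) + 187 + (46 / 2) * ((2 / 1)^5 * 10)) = 143393 / 4 - sqrt(733) / 4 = 35841.48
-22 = -22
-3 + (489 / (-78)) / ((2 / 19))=-3253 / 52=-62.56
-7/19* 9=-63/19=-3.32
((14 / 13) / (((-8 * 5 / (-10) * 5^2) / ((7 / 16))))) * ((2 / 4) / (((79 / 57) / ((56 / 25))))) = 19551 / 5135000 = 0.00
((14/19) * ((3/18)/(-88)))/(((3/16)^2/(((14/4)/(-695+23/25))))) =2450/12239667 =0.00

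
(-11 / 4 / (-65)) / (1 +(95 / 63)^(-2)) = 19855 / 675688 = 0.03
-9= -9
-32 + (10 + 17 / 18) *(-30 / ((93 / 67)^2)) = -202.41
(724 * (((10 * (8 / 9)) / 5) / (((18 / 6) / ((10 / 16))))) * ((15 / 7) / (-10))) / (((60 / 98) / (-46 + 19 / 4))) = 69685 / 18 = 3871.39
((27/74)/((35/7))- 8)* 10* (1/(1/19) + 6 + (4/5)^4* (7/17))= -784334061/393125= -1995.13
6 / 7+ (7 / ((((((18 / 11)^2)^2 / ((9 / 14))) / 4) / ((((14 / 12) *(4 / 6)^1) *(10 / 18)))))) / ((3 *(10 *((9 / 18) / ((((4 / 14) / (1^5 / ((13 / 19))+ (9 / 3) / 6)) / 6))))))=651816115 / 758897748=0.86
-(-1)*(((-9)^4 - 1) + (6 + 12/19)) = 124766/19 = 6566.63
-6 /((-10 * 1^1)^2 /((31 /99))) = -31 /1650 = -0.02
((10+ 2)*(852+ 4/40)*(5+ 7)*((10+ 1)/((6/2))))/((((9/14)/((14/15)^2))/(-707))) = -431025516.68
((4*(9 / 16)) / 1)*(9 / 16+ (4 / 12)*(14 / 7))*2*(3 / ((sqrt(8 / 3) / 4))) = 531*sqrt(6) / 32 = 40.65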